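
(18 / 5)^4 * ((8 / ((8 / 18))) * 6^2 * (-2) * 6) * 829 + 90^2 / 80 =-2706828581691 / 2500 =-1082731432.68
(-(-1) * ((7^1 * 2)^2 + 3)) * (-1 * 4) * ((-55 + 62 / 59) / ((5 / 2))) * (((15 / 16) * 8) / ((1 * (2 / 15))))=57007530 / 59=966229.32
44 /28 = 11 /7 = 1.57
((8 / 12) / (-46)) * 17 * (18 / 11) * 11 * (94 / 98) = -4.25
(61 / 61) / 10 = 1 / 10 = 0.10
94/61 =1.54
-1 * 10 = -10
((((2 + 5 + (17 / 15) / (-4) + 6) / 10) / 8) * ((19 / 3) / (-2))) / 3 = -14497 / 86400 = -0.17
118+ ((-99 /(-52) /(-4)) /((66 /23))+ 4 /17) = 834987 /7072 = 118.07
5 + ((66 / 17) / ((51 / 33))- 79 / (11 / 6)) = -113105 / 3179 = -35.58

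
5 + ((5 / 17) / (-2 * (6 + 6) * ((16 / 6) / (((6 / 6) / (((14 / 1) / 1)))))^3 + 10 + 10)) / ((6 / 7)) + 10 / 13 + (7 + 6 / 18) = 195270621161 / 14903237544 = 13.10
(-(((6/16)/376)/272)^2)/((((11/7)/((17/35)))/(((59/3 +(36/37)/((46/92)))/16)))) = -7197/1282120802631680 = -0.00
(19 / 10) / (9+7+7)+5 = 1169 / 230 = 5.08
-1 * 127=-127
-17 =-17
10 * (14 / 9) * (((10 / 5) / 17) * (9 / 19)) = 280 / 323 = 0.87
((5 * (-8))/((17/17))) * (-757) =30280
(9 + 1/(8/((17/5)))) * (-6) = -1131/20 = -56.55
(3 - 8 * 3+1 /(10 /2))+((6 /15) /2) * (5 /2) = -203 /10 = -20.30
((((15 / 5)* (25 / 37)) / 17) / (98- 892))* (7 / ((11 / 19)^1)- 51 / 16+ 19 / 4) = -180225 / 87898976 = -0.00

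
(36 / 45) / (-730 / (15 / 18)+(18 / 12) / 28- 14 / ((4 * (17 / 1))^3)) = -4402048 / 4819948025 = -0.00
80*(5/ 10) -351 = -311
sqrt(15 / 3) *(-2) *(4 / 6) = -4 *sqrt(5) / 3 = -2.98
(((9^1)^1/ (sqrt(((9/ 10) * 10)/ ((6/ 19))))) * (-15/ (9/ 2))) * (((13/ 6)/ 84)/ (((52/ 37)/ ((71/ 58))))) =-13135 * sqrt(114)/ 1110816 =-0.13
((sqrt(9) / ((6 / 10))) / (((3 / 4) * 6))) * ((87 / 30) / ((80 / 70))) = 203 / 72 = 2.82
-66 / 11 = -6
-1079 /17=-63.47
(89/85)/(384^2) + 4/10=5013593/12533760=0.40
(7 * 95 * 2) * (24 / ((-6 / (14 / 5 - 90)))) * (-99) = -45926496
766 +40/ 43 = 32978/ 43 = 766.93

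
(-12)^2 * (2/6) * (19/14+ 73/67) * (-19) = -1046520/469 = -2231.39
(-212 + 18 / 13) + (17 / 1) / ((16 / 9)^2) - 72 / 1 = -922643 / 3328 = -277.24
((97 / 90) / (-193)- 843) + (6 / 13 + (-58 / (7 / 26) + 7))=-1661240887 / 1580670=-1050.97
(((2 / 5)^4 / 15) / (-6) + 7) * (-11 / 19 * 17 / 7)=-36814129 / 3740625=-9.84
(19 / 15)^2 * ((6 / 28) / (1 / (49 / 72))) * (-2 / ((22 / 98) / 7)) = -866761 / 59400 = -14.59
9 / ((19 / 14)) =126 / 19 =6.63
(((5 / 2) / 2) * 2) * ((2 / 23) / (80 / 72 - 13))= -45 / 2461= -0.02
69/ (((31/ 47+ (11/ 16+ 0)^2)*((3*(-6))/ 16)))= -2213888/ 40869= -54.17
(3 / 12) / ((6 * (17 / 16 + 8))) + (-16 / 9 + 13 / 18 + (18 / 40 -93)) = -488597 / 5220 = -93.60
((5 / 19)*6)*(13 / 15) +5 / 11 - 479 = -477.18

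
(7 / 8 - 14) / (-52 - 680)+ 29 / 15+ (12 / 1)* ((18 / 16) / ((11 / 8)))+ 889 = 290119823 / 322080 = 900.77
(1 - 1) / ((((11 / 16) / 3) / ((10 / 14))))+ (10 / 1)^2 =100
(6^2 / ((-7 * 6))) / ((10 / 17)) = -51 / 35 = -1.46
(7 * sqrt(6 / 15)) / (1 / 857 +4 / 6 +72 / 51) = 305949 * sqrt(10) / 454465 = 2.13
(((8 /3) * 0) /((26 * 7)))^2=0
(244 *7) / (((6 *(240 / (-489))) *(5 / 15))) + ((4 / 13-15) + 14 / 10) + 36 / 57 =-3463307 / 1976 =-1752.69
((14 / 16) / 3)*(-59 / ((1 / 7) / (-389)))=1124599 / 24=46858.29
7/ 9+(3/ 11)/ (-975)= 0.78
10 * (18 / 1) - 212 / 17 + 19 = 3171 / 17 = 186.53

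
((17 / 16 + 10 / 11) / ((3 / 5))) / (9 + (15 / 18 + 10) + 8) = 1735 / 14696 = 0.12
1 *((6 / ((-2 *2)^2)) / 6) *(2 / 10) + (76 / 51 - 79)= -316189 / 4080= -77.50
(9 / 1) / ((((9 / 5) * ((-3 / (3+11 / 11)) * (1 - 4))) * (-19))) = -20 / 171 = -0.12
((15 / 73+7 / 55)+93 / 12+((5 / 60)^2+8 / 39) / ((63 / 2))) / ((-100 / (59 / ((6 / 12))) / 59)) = -6666944289073 / 11837826000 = -563.19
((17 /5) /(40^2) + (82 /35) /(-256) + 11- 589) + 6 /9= -193986361 /336000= -577.34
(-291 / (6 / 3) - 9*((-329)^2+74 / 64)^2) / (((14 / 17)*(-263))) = 1835626244188017 / 3770368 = 486855989.70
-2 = -2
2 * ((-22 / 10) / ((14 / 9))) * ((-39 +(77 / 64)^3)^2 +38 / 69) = -217302662042707197 / 55319178772480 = -3928.16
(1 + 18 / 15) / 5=11 / 25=0.44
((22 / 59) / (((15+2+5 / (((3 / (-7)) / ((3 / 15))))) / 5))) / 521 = 15 / 61478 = 0.00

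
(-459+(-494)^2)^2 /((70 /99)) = 5873645737971 /70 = 83909224828.16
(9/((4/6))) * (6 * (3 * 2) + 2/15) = 2439/5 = 487.80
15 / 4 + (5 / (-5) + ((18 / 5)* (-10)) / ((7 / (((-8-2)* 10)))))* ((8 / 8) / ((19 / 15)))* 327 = 70496655 / 532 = 132512.51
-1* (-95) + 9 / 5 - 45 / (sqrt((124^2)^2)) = 7441759 / 76880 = 96.80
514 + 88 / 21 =10882 / 21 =518.19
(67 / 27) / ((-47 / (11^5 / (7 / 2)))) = -21580834 / 8883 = -2429.45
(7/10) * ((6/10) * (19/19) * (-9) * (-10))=189/5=37.80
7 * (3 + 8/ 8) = 28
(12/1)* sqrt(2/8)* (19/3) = 38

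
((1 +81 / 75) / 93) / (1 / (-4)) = -208 / 2325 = -0.09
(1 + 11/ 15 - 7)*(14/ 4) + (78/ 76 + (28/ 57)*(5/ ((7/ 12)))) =-3761/ 285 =-13.20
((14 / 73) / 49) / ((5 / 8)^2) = 128 / 12775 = 0.01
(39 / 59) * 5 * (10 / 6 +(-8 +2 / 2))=-1040 / 59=-17.63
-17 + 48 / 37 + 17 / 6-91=-23059 / 222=-103.87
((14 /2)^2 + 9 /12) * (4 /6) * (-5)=-995 /6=-165.83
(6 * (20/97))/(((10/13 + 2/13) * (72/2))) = 65/1746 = 0.04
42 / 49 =6 / 7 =0.86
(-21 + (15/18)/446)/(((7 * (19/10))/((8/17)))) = -1123820/1512609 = -0.74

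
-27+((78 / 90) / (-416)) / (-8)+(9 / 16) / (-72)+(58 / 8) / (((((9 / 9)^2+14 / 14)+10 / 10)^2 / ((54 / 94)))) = -4790803 / 180480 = -26.54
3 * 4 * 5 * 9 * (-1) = -540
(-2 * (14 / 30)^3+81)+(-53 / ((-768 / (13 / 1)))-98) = -14088491 / 864000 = -16.31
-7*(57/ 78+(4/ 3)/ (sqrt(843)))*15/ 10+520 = 26641/ 52 - 14*sqrt(843)/ 843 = 511.84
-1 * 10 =-10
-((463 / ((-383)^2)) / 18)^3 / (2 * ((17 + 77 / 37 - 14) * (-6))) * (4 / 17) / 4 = 3672355339 / 705989392484992665676416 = 0.00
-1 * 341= -341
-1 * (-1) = 1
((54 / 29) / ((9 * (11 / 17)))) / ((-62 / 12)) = -612 / 9889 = -0.06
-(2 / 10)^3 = -1 / 125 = -0.01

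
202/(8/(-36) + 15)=1818/133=13.67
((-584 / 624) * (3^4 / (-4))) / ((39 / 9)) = 5913 / 1352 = 4.37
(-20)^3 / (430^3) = -8 / 79507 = -0.00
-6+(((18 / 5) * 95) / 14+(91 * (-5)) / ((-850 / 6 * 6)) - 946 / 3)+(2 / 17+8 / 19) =-20066201 / 67830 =-295.83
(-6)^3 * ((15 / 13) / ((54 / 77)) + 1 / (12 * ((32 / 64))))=-5088 / 13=-391.38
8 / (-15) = -8 / 15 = -0.53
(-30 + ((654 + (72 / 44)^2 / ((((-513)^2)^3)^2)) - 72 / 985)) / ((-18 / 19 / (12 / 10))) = -304985137565382080319273272331958113868 / 385906968928496819735871170669536725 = -790.31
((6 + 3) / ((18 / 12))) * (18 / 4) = 27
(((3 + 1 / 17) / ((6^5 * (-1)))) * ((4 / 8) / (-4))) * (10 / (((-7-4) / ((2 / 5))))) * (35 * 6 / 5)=-91 / 121176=-0.00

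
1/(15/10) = 0.67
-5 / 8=-0.62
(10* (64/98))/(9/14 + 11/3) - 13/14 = 0.59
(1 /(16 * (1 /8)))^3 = 1 /8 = 0.12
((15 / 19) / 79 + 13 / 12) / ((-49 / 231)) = -216623 / 42028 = -5.15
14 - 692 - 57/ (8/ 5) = -5709/ 8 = -713.62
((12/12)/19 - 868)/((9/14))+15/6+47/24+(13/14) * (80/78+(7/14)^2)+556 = -629221/798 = -788.50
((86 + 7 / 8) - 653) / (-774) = 4529 / 6192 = 0.73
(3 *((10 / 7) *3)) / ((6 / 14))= 30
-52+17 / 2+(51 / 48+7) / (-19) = -13353 / 304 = -43.92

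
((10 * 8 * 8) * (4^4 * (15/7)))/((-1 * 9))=-819200/21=-39009.52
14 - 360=-346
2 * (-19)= -38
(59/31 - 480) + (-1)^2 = -14790/31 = -477.10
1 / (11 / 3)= 3 / 11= 0.27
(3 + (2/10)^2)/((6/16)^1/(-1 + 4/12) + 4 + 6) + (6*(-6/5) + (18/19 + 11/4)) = -912489/286900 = -3.18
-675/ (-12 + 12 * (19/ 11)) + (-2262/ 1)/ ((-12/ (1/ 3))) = -1393/ 96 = -14.51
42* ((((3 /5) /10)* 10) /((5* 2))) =63 /25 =2.52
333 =333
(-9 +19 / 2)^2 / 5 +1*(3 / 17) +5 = 1777 / 340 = 5.23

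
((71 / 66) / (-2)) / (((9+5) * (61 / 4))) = -71 / 28182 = -0.00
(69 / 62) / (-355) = -69 / 22010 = -0.00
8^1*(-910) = -7280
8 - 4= 4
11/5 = 2.20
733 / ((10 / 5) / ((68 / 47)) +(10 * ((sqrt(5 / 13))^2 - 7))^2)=4211818 / 25154343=0.17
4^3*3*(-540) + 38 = -103642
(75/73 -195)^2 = 200505600/5329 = 37625.37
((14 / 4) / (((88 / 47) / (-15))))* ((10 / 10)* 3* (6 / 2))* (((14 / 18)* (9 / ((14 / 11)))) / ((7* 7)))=-6345 / 224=-28.33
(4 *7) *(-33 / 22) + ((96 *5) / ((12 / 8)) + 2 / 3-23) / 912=-6001 / 144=-41.67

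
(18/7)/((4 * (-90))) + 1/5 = 27/140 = 0.19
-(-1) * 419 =419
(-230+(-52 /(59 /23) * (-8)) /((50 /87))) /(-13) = -76958 /19175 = -4.01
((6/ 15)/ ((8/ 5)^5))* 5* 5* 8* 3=46875/ 2048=22.89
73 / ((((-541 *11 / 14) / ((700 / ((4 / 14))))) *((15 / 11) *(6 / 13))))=-3255070 / 4869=-668.53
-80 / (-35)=16 / 7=2.29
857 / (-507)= -857 / 507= -1.69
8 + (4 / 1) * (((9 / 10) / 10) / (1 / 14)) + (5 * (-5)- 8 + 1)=-474 / 25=-18.96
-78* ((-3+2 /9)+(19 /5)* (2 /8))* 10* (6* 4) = 34216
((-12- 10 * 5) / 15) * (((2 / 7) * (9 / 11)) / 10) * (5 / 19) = -186 / 7315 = -0.03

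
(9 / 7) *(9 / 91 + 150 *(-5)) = -614169 / 637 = -964.16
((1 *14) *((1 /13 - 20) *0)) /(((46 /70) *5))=0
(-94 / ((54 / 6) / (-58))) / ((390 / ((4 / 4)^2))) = 2726 / 1755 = 1.55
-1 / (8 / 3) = -3 / 8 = -0.38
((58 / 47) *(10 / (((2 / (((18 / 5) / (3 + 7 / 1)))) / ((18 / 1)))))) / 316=2349 / 18565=0.13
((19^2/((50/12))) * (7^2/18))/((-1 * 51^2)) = -17689/195075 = -0.09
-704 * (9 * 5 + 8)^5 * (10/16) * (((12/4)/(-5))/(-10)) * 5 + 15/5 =-55201805073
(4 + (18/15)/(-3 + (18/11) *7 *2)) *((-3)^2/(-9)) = -1482/365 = -4.06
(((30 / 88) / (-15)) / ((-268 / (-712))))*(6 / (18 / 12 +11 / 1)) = -534 / 18425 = -0.03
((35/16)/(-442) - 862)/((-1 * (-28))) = -6096099/198016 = -30.79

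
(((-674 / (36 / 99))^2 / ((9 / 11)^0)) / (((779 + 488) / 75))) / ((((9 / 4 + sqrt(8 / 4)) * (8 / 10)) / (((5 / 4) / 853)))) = 231893701875 / 847308784 - 25765966875 * sqrt(2) / 211827196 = 101.66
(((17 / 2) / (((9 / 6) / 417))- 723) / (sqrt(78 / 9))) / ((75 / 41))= 6724*sqrt(78) / 195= 304.54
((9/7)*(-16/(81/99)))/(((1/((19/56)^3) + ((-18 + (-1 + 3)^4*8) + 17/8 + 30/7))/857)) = -8276453504/54548317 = -151.73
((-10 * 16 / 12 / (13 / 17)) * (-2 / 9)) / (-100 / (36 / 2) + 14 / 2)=1360 / 507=2.68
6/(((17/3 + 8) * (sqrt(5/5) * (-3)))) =-0.15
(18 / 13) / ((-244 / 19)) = -171 / 1586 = -0.11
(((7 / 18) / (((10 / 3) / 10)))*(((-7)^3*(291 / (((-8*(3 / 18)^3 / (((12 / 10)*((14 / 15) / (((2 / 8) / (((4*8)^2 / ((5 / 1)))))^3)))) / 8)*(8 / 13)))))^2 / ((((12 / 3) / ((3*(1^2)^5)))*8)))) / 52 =9558261849256432194992620568265621504 / 9765625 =978766013363858656767244400000.00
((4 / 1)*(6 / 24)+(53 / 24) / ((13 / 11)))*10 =4475 / 156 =28.69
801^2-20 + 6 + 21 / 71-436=641151.30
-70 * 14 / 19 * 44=-43120 / 19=-2269.47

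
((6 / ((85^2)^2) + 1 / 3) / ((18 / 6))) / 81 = 52200643 / 38054255625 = 0.00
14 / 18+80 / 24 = 37 / 9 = 4.11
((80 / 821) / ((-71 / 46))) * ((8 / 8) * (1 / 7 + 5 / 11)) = -0.04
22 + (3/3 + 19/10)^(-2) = 18602/841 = 22.12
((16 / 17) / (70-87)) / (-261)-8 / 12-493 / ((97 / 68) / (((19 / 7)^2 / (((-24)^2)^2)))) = -2227366444081 / 3304065364992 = -0.67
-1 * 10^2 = -100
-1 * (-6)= 6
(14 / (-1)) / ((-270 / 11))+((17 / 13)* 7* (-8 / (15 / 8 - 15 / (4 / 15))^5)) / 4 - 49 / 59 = -3107746280606744 / 11946526443028125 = -0.26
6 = 6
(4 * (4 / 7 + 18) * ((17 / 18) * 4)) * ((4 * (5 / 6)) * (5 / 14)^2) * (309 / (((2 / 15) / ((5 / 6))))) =711343750 / 3087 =230432.05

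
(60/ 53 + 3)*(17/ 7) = 3723/ 371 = 10.04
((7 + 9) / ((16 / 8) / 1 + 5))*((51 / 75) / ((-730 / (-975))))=5304 / 2555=2.08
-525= -525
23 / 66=0.35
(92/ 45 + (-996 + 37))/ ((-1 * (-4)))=-43063/ 180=-239.24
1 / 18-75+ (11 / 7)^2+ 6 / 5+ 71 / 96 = -4976983 / 70560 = -70.54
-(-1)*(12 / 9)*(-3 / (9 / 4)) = -16 / 9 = -1.78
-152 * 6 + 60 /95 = -17316 /19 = -911.37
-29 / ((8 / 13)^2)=-76.58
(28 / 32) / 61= 7 / 488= 0.01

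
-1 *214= -214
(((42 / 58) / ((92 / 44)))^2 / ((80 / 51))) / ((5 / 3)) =8164233 / 177955600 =0.05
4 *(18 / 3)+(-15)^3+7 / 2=-6695 / 2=-3347.50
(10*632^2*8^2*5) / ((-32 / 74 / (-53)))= 156654092800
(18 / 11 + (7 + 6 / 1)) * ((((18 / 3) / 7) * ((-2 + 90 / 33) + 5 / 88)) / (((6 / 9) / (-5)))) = -71415 / 968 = -73.78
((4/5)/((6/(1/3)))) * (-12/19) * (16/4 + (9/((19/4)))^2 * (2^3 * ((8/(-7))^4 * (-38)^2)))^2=-230870768810680448/1642968285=-140520526.73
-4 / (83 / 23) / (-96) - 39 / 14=-38683 / 13944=-2.77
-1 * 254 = -254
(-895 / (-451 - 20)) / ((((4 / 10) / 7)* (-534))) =-31325 / 503028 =-0.06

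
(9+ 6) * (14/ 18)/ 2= 35/ 6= 5.83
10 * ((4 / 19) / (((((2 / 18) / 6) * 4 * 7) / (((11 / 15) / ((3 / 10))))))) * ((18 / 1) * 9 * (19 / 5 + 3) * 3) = 4362336 / 133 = 32799.52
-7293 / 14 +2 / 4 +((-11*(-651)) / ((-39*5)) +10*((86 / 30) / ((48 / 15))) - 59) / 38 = -522.71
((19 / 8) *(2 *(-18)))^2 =29241 / 4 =7310.25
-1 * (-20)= 20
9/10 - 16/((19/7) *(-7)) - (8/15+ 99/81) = -23/1710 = -0.01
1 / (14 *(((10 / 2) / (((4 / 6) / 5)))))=1 / 525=0.00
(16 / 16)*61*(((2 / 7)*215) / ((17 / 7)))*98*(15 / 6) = 6426350 / 17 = 378020.59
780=780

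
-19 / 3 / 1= -6.33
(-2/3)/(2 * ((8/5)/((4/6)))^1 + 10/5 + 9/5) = -10/129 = -0.08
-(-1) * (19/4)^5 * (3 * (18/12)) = 22284891/2048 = 10881.29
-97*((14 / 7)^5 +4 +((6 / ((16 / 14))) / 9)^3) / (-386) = 6067447 / 667008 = 9.10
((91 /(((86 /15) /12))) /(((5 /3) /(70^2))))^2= 579778977960000 /1849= 313563535943.75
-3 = -3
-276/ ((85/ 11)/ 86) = -261096/ 85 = -3071.72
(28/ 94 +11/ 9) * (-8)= -5144/ 423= -12.16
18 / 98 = 9 / 49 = 0.18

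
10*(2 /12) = 5 /3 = 1.67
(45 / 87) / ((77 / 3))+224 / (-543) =-475757 / 1212519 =-0.39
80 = 80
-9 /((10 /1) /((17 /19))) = -153 /190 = -0.81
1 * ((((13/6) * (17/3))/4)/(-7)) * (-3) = 1.32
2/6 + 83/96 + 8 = 9.20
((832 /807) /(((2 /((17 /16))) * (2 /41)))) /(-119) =-533 /5649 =-0.09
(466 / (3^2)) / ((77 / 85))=39610 / 693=57.16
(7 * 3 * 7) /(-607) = -147 /607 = -0.24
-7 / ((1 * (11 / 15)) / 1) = -105 / 11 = -9.55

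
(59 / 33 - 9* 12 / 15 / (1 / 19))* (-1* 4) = 89108 / 165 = 540.05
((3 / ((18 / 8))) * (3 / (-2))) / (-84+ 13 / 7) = 14 / 575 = 0.02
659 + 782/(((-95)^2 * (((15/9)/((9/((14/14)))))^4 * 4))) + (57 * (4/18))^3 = 825362453887/304593750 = 2709.72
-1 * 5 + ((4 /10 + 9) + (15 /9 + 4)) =151 /15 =10.07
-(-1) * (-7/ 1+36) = 29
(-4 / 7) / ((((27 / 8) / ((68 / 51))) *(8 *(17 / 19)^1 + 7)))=-2432 / 152523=-0.02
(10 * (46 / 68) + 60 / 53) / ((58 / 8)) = 28460 / 26129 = 1.09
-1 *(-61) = 61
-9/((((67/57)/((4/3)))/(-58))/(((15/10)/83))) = 59508/5561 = 10.70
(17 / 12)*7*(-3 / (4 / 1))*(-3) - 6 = 261 / 16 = 16.31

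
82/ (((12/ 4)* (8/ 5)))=205/ 12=17.08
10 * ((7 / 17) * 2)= 140 / 17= 8.24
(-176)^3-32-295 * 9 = -5454463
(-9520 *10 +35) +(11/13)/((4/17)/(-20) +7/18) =-95162.76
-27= -27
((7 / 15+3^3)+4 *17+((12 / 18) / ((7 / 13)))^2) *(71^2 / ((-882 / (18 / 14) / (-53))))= 28572014966 / 756315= 37777.93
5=5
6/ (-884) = -0.01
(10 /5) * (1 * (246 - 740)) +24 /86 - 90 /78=-552781 /559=-988.87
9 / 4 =2.25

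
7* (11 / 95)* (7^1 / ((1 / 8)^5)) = 17661952 / 95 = 185915.28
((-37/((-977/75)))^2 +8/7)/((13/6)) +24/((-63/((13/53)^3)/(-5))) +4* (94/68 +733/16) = 509303992379911049/2638082032252212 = 193.06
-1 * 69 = -69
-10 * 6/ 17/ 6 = -10/ 17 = -0.59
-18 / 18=-1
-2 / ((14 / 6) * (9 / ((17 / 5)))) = -34 / 105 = -0.32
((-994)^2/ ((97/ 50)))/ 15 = 9880360/ 291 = 33953.13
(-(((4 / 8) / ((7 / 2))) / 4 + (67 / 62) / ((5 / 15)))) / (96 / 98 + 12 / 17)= -338555 / 174096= -1.94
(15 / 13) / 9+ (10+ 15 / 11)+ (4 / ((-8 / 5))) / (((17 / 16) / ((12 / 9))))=20310 / 2431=8.35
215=215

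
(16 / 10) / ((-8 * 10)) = -1 / 50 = -0.02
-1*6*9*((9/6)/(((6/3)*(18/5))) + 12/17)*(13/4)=-43641/272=-160.44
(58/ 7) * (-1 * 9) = -522/ 7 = -74.57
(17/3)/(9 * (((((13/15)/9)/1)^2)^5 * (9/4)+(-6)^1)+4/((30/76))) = -562652592208242187500/4355593007780063383151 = -0.13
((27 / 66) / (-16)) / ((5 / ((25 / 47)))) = -45 / 16544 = -0.00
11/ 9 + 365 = 3296/ 9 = 366.22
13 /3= 4.33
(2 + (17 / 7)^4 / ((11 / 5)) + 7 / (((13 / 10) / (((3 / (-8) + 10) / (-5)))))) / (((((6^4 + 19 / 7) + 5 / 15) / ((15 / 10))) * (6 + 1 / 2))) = 18408015 / 13915789888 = 0.00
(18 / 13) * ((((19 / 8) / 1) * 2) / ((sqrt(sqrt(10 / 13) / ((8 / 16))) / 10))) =171 * 26^(1 / 4) * 5^(3 / 4) / 26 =49.66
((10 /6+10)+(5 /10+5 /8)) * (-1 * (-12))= 153.50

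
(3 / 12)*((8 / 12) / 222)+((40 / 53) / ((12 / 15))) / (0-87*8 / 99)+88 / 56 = 5151952 / 3582747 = 1.44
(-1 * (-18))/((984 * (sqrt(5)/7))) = 21 * sqrt(5)/820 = 0.06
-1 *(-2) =2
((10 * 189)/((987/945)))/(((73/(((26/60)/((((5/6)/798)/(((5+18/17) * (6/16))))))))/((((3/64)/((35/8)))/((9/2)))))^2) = 9908665759629/5790704560000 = 1.71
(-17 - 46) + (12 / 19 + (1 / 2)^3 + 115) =8019 / 152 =52.76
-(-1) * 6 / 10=3 / 5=0.60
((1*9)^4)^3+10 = 282429536491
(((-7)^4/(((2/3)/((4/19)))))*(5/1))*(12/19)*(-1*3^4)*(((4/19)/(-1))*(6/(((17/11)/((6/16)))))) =6931302840/116603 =59443.61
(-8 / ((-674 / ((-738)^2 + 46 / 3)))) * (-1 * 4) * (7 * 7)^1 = -1281038752 / 1011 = -1267100.64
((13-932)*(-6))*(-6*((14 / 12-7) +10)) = -137850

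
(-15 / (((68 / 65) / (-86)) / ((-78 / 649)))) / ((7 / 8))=-13080600 / 77231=-169.37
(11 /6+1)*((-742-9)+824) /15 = 1241 /90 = 13.79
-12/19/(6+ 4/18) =-27/266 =-0.10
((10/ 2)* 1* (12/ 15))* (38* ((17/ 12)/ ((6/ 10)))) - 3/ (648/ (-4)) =19381/ 54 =358.91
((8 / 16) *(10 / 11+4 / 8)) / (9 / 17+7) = 527 / 5632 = 0.09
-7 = -7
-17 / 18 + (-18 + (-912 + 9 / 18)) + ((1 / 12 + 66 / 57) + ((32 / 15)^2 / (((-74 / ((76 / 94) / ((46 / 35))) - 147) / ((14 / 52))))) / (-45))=-330445464247303 / 355622424300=-929.20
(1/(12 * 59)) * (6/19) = 1/2242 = 0.00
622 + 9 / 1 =631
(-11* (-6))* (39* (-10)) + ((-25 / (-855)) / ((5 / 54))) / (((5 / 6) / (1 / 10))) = -12226482 / 475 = -25739.96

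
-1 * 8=-8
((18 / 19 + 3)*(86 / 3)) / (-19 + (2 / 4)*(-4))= -2150 / 399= -5.39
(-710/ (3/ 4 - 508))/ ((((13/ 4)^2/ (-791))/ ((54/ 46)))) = -123.05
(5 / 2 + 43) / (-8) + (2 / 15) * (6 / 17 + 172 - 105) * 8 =66.16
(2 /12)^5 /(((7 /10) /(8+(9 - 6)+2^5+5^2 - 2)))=55 /4536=0.01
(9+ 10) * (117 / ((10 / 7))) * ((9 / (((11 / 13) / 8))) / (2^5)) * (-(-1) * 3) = 5461911 / 440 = 12413.43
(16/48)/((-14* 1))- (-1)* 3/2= 31/21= 1.48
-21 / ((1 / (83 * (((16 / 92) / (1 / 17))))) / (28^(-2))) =-4233 / 644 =-6.57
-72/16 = -9/2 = -4.50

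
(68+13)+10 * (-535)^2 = 2862331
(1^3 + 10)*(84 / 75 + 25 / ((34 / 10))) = 39611 / 425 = 93.20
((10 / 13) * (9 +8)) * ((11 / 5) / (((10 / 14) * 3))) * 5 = 2618 / 39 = 67.13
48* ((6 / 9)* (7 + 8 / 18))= 2144 / 9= 238.22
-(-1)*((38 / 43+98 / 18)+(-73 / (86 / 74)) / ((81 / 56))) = -3005 / 81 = -37.10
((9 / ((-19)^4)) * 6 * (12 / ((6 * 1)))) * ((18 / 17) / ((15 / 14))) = 0.00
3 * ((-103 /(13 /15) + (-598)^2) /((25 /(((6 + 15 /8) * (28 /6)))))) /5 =2049462387 /6500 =315301.91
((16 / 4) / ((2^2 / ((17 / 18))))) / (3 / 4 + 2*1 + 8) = 34 / 387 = 0.09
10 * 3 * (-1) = -30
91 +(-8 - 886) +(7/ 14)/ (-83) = -133299/ 166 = -803.01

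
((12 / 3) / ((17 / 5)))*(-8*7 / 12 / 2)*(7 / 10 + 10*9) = -12698 / 51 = -248.98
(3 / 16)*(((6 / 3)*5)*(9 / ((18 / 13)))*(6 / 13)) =45 / 8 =5.62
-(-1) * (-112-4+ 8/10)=-576/5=-115.20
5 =5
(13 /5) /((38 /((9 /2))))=117 /380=0.31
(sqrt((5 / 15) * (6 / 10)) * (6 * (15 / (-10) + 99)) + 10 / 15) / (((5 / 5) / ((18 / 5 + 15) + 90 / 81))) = 1774 / 135 + 11531 * sqrt(5) / 5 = 5169.96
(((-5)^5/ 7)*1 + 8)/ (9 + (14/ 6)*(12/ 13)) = -39897/ 1015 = -39.31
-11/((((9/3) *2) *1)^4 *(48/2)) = -11/31104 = -0.00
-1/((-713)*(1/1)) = 1/713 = 0.00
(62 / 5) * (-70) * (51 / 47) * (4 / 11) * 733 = -129793776 / 517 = -251051.79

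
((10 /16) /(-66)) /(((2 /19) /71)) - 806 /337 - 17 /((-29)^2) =-2633502865 /299288352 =-8.80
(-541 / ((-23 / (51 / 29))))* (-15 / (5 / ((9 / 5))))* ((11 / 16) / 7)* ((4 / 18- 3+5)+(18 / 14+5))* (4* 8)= -976059216 / 163415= -5972.89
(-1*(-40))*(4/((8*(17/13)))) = 260/17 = 15.29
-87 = -87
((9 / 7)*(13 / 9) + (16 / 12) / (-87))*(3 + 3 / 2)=3365 / 406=8.29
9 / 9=1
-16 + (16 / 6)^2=-80 / 9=-8.89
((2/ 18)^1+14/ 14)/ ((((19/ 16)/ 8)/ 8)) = 10240/ 171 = 59.88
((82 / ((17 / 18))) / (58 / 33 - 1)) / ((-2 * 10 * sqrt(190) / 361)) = -231363 * sqrt(190) / 21250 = -150.08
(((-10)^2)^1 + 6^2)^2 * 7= 129472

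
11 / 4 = 2.75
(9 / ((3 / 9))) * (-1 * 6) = -162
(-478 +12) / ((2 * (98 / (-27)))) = 6291 / 98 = 64.19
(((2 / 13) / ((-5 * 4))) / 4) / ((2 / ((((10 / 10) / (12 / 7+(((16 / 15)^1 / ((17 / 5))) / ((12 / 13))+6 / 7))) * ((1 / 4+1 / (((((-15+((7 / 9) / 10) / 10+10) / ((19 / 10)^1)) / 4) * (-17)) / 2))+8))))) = -162243459 / 58278163840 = -0.00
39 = 39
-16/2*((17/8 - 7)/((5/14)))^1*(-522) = -285012/5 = -57002.40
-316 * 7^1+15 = -2197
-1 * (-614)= 614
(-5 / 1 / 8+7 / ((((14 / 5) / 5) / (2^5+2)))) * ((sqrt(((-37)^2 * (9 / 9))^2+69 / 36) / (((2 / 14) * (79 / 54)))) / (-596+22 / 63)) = -13474755 * sqrt(67469865) / 23716432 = -4666.88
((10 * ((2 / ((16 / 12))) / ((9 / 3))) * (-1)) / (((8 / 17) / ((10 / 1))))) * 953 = -405025 / 4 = -101256.25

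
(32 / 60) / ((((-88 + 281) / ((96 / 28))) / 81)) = 5184 / 6755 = 0.77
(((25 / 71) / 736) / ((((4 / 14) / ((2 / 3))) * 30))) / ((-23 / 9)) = -35 / 2403776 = -0.00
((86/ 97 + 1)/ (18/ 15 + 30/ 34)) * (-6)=-31110/ 5723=-5.44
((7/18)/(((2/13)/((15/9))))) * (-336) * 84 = -118906.67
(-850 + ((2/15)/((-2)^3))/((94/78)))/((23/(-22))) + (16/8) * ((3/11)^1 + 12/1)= 99599273/118910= 837.60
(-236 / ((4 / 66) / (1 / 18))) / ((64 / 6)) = -649 / 32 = -20.28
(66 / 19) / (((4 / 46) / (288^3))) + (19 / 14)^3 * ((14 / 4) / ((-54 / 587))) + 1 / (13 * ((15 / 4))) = 49893316707195077 / 52284960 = 954257528.50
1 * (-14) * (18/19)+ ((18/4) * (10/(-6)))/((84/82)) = -10951/532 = -20.58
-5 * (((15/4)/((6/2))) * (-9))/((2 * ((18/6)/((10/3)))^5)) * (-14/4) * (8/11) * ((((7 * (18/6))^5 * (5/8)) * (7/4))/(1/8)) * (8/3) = -10294287500000/891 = -11553633557.80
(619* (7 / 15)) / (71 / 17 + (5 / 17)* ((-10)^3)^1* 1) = -1.00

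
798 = 798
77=77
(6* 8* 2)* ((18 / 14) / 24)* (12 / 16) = 27 / 7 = 3.86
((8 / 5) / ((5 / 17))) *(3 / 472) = 51 / 1475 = 0.03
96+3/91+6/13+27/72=70521/728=96.87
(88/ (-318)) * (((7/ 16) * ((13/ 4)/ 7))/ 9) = -143/ 22896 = -0.01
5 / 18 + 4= 77 / 18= 4.28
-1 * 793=-793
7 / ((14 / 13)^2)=169 / 28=6.04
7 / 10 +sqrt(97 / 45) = 7 / 10 +sqrt(485) / 15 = 2.17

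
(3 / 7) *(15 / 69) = 15 / 161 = 0.09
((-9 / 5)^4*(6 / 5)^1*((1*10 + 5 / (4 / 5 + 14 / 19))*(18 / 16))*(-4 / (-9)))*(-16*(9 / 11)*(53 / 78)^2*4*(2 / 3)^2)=-76078416672 / 84816875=-896.97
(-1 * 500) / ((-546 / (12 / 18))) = 500 / 819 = 0.61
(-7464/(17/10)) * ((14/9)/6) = -174160/153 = -1138.30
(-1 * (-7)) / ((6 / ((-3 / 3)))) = -7 / 6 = -1.17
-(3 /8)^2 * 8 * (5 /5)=-9 /8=-1.12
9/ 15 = 3/ 5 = 0.60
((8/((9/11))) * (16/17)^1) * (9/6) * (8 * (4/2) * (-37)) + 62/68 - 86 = -842215/102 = -8257.01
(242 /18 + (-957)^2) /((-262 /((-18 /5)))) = 8242762 /655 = 12584.37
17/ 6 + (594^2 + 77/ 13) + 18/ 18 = 27521969/ 78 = 352845.76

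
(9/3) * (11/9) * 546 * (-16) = -32032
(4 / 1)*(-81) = -324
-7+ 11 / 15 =-94 / 15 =-6.27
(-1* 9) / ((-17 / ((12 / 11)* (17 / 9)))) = 12 / 11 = 1.09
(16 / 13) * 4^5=16384 / 13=1260.31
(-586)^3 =-201230056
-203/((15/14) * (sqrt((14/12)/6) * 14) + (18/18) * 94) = -76328/35169 + 2030 * sqrt(7)/35169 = -2.02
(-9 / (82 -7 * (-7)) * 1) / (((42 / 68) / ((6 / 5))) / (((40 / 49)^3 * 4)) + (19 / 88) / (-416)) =-4480819200 / 15393580619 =-0.29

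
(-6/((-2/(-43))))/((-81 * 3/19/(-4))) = -3268/81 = -40.35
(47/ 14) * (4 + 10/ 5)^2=846/ 7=120.86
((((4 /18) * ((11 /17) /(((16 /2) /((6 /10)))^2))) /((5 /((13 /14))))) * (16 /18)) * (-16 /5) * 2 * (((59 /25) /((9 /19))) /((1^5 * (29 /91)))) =-8335756 /623953125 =-0.01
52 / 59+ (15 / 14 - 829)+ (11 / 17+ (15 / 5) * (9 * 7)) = -637.40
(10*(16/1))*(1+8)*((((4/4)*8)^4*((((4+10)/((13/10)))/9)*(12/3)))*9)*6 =19818086400/13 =1524468184.62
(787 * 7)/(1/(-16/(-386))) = 44072/193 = 228.35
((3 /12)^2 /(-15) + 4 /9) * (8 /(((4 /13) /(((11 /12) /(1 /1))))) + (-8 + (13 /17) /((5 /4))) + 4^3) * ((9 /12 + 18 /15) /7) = 24153181 /2448000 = 9.87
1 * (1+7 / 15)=22 / 15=1.47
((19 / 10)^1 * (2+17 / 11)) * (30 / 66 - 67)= -271206 / 605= -448.27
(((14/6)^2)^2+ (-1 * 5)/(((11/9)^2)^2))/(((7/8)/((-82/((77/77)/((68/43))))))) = -1449574252288/356962221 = -4060.86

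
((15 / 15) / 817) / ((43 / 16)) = 16 / 35131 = 0.00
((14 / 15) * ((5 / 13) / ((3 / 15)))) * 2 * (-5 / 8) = -175 / 78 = -2.24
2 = 2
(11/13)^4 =14641/28561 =0.51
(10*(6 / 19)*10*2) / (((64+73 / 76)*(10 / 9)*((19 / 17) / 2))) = 146880 / 93803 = 1.57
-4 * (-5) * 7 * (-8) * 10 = -11200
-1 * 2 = -2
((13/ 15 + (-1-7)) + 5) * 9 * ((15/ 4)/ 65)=-72/ 65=-1.11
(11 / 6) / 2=11 / 12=0.92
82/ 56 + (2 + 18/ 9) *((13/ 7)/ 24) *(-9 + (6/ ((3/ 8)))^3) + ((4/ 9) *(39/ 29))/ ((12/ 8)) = 9258407/ 7308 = 1266.89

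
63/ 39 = 21/ 13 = 1.62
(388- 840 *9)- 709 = -7881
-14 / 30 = -7 / 15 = -0.47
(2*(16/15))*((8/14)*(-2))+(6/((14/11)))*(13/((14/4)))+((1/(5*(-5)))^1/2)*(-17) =113279/7350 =15.41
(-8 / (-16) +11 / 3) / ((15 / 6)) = 5 / 3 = 1.67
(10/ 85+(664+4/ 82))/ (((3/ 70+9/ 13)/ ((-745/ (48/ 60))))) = -130766385750/ 155431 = -841314.70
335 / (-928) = -335 / 928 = -0.36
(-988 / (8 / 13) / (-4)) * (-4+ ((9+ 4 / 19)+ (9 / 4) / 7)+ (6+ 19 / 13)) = 1168219 / 224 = 5215.26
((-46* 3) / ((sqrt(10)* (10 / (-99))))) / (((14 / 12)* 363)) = 621* sqrt(10) / 1925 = 1.02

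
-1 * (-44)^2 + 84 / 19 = -36700 / 19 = -1931.58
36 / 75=12 / 25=0.48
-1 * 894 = -894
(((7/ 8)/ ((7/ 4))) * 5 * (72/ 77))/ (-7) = -180/ 539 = -0.33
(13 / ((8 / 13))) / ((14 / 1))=169 / 112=1.51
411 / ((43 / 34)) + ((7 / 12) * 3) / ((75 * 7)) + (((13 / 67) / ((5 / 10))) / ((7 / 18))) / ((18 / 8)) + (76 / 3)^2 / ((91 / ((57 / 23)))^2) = 1233919270469569 / 3786194930700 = 325.90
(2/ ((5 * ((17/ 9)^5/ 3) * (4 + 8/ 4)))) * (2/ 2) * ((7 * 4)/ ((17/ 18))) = 29760696/ 120687845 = 0.25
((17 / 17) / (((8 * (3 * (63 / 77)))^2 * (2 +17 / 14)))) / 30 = 847 / 31492800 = 0.00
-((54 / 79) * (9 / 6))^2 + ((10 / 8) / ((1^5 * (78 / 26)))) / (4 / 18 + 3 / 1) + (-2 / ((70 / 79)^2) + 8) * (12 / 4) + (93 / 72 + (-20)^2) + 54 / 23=51288453829903 / 122384761800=419.08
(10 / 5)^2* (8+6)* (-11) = -616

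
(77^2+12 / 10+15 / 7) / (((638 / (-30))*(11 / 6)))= -3737376 / 24563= -152.15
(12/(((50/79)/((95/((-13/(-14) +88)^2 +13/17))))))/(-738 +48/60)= -0.00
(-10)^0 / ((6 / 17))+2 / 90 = 257 / 90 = 2.86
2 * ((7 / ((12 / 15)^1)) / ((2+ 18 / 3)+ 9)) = 1.03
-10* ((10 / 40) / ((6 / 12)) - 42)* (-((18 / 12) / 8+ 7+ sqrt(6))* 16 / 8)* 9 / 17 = -429525 / 136 - 7470* sqrt(6) / 17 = -4234.61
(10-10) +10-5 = 5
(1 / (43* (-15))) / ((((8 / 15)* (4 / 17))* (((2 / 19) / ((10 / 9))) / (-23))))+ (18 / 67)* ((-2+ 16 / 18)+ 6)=3578507 / 829728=4.31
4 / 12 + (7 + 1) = 25 / 3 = 8.33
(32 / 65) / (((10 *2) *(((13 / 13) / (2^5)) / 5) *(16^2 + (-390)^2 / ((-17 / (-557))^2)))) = 18496 / 766820386865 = 0.00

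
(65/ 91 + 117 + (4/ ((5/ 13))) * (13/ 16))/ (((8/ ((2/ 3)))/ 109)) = 1925267/ 1680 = 1145.99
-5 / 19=-0.26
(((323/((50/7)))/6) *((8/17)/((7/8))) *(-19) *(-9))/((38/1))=456/25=18.24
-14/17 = -0.82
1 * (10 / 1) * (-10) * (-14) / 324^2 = 175 / 13122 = 0.01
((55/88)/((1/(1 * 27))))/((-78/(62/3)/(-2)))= 465/52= 8.94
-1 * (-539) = 539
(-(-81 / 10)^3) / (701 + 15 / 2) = 531441 / 708500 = 0.75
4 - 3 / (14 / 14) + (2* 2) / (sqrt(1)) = 5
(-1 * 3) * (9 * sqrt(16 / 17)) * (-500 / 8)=6750 * sqrt(17) / 17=1637.12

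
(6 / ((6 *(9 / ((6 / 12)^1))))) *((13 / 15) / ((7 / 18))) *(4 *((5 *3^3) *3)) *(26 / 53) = 36504 / 371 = 98.39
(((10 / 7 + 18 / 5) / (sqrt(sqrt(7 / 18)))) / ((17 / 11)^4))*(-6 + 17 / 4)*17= -644204*2^(1 / 4)*sqrt(3)*7^(3 / 4) / 171955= -33.21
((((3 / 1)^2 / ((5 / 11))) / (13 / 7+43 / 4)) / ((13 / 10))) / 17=5544 / 78013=0.07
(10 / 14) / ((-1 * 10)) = -1 / 14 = -0.07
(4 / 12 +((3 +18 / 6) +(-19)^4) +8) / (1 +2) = 391006 / 9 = 43445.11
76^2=5776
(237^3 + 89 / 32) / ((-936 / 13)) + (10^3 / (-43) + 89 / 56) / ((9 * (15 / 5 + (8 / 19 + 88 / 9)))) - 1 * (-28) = -289352883752117 / 1565238528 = -184861.85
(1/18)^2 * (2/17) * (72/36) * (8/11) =8/15147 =0.00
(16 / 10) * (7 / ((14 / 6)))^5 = 1944 / 5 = 388.80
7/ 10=0.70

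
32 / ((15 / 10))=21.33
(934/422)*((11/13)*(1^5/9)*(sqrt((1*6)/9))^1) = 5137*sqrt(6)/74061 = 0.17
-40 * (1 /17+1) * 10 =-7200 /17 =-423.53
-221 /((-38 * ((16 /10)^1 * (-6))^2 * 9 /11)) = 60775 /787968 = 0.08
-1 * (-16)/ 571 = 16/ 571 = 0.03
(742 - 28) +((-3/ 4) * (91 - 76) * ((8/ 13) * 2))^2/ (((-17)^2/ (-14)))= 34418874/ 48841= 704.71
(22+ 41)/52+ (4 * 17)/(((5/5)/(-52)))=-183809/52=-3534.79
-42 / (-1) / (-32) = -21 / 16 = -1.31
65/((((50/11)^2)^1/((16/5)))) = 6292/625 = 10.07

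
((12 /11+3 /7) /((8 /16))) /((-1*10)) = -117 /385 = -0.30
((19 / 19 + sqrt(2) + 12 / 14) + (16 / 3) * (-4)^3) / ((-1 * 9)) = 7129 / 189 - sqrt(2) / 9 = 37.56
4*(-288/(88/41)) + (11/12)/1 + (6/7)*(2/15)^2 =-12376873/23100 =-535.80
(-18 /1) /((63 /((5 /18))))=-5 /63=-0.08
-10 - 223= -233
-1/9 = -0.11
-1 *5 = -5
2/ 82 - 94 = -3853/ 41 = -93.98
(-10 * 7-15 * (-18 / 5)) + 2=-14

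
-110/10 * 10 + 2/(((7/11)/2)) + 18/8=-101.46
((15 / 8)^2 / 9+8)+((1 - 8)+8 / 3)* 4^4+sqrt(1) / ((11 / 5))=-2324231 / 2112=-1100.49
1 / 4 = 0.25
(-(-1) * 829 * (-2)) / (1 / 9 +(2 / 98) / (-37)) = -13526793 / 902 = -14996.44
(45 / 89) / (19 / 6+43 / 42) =0.12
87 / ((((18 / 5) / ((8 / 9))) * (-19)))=-1.13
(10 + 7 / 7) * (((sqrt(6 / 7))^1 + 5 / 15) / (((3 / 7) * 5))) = 6.46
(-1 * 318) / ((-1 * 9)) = 106 / 3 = 35.33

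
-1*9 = -9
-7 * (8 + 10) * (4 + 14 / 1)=-2268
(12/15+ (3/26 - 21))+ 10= -1311/130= -10.08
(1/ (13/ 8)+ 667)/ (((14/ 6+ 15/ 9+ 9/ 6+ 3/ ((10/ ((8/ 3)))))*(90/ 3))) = 2893/ 819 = 3.53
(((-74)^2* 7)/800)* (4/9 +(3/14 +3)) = 631109/3600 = 175.31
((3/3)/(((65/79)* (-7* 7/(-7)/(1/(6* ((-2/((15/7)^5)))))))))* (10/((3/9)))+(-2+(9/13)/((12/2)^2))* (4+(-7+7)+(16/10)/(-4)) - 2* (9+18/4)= -31613913/588245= -53.74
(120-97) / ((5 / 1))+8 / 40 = 24 / 5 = 4.80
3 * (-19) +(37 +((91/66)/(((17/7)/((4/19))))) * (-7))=-222098/10659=-20.84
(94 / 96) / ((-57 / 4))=-47 / 684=-0.07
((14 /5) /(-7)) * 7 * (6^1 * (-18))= 1512 /5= 302.40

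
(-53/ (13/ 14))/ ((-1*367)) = 742/ 4771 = 0.16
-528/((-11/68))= 3264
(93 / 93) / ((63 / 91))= 13 / 9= 1.44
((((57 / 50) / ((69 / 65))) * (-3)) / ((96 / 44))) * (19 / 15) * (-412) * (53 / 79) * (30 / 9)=281809957 / 163530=1723.29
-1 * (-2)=2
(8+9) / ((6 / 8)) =68 / 3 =22.67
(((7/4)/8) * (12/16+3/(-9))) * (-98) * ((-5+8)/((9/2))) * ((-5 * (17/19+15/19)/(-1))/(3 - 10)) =1225/171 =7.16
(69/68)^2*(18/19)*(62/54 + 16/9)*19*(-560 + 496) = -1002984/289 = -3470.53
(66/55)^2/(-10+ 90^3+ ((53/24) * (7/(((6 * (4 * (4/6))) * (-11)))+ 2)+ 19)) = 50688/25661269175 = 0.00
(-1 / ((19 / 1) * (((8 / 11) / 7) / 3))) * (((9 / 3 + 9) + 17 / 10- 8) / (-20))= 693 / 1600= 0.43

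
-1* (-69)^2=-4761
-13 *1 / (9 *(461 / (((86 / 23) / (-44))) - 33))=559 / 2112165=0.00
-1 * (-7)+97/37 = 356/37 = 9.62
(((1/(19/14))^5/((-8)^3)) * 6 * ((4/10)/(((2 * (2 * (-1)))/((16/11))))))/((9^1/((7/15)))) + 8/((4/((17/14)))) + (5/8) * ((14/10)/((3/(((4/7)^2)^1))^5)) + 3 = 36247452890859119311/6677122320879889725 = 5.43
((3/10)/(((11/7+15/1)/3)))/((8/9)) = 567/9280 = 0.06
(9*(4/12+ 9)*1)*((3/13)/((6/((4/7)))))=24/13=1.85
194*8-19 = 1533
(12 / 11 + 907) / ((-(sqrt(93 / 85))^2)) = -849065 / 1023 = -829.98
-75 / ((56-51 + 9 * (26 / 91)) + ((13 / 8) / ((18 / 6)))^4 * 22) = -87091200 / 10991261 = -7.92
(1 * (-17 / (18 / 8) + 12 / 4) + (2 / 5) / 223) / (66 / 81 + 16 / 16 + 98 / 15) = -137091 / 251321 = -0.55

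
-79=-79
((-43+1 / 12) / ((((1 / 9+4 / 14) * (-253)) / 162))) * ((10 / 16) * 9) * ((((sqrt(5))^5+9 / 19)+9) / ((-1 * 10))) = -7884135 * sqrt(5) / 8096-14191443 / 38456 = -2546.58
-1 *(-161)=161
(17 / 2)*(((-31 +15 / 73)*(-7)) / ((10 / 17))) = 1136926 / 365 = 3114.87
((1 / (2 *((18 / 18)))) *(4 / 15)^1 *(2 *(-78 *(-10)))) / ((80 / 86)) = 1118 / 5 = 223.60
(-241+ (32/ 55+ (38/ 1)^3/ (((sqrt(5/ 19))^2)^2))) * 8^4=892234125312/ 275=3244487728.41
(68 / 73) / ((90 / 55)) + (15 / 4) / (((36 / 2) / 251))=277837 / 5256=52.86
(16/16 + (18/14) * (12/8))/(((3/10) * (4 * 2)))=205/168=1.22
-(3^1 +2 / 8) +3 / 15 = -61 / 20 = -3.05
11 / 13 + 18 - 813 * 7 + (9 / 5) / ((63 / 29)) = -2580453 / 455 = -5671.33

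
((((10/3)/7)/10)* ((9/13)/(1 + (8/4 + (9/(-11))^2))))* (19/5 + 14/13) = 38357/875420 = 0.04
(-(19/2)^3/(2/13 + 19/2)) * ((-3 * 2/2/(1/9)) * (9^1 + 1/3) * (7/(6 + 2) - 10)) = -410079033/2008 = -204222.63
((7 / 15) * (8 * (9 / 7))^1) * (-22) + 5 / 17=-8951 / 85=-105.31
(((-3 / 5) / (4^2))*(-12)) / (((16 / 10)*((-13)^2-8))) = 9 / 5152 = 0.00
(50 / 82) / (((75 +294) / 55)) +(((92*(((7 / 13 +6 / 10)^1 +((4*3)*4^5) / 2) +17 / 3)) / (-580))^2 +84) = 1279366304824983476 / 1343918525625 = 951967.16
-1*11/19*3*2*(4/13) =-264/247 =-1.07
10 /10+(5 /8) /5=1.12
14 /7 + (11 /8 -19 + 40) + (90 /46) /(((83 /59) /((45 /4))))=611205 /15272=40.02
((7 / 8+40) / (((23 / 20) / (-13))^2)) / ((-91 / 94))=-19979700 / 3703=-5395.54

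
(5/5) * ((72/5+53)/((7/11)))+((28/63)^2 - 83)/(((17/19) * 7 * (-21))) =107832484/1012095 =106.54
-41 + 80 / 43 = -39.14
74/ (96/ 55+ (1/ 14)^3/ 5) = 2233616/ 52687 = 42.39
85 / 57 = 1.49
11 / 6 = 1.83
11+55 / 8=17.88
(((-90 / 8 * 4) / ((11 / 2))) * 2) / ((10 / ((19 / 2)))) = -171 / 11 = -15.55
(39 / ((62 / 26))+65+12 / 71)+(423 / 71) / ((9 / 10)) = 194004 / 2201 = 88.14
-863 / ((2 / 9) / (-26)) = 100971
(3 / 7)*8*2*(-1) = -48 / 7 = -6.86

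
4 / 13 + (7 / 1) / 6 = 115 / 78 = 1.47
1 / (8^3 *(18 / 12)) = 1 / 768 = 0.00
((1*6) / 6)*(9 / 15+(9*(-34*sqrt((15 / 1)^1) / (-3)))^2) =780303 / 5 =156060.60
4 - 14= -10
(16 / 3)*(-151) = -2416 / 3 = -805.33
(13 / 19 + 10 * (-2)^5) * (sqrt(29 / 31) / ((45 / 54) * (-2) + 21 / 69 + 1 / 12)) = 1674492 * sqrt(899) / 207917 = 241.48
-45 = -45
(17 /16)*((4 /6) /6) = 0.12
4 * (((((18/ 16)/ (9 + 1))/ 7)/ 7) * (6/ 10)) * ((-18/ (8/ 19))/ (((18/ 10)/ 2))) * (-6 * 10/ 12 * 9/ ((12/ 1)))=1539/ 1568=0.98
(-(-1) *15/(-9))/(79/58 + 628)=-0.00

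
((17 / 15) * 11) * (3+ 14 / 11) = 799 / 15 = 53.27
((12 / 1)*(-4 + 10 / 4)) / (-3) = 6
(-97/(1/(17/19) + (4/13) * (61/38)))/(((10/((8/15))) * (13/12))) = -2.96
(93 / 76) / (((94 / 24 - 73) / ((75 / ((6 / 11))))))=-76725 / 31502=-2.44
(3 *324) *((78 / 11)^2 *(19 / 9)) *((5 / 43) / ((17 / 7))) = 436952880 / 88451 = 4940.06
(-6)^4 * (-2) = -2592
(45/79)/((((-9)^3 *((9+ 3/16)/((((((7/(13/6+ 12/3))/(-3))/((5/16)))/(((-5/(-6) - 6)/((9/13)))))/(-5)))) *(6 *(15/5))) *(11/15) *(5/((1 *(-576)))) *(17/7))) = -32768/3304203045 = -0.00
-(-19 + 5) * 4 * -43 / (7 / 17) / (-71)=5848 / 71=82.37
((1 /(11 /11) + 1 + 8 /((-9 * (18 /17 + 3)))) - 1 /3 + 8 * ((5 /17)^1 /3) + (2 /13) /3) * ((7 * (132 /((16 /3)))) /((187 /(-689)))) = -116255447 /79764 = -1457.49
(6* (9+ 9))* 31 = 3348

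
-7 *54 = -378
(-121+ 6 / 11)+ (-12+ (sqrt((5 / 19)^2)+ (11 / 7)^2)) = -1328483 / 10241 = -129.72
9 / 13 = 0.69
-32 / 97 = -0.33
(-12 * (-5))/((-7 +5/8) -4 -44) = -32/29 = -1.10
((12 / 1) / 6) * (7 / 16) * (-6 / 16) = -0.33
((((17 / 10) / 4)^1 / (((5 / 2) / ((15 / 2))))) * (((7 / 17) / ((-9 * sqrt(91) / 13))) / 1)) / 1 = -sqrt(91) / 120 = -0.08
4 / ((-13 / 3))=-12 / 13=-0.92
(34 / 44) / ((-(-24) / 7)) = 119 / 528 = 0.23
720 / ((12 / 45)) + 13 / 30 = 81013 / 30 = 2700.43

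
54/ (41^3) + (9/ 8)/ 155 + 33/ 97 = 2886910473/ 8289817880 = 0.35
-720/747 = -80/83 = -0.96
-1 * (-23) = 23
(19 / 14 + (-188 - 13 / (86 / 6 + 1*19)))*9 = -1178307 / 700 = -1683.30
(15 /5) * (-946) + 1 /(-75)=-212851 /75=-2838.01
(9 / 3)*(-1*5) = -15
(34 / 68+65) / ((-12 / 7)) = -917 / 24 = -38.21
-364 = -364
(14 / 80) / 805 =1 / 4600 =0.00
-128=-128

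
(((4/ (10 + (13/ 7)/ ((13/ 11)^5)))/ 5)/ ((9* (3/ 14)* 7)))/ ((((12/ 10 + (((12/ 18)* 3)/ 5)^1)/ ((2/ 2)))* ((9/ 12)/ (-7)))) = -5597956/ 174986001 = -0.03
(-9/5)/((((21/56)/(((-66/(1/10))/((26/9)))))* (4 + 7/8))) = 38016/169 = 224.95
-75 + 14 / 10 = -368 / 5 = -73.60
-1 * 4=-4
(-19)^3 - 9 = -6868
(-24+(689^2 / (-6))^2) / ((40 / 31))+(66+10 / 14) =48903126526489 / 10080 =4851500647.47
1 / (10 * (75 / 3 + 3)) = 1 / 280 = 0.00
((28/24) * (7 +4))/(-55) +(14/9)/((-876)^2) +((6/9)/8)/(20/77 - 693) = -215005089859/920983572360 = -0.23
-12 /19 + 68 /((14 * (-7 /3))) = -2526 /931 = -2.71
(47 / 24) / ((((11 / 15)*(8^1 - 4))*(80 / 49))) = 0.41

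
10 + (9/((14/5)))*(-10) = -22.14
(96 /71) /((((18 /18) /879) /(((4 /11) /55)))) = 337536 /42955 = 7.86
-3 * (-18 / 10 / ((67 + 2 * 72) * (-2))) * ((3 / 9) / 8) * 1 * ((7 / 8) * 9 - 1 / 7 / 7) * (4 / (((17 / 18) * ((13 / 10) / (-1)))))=0.01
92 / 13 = 7.08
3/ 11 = 0.27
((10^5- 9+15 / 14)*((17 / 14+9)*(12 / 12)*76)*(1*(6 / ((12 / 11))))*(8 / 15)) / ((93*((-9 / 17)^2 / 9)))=48365285819708 / 615195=78617813.57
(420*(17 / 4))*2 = 3570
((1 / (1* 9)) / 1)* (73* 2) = 146 / 9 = 16.22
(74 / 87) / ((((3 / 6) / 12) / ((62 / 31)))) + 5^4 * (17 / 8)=317597 / 232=1368.95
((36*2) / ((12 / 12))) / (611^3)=72 / 228099131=0.00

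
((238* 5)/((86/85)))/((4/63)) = 3186225/172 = 18524.56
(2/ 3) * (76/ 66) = 76/ 99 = 0.77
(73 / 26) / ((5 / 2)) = 73 / 65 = 1.12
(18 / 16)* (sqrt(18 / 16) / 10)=27* sqrt(2) / 320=0.12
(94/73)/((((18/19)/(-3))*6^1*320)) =-893/420480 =-0.00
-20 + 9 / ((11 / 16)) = -76 / 11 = -6.91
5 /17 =0.29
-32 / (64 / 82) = -41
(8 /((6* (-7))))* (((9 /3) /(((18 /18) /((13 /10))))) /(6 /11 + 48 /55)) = -11 /21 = -0.52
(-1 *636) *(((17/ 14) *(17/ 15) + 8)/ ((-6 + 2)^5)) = 104357/ 17920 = 5.82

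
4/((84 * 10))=1/210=0.00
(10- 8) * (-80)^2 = 12800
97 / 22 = 4.41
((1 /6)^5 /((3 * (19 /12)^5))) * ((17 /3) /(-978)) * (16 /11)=-4352 /119870428689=-0.00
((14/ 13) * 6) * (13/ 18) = 14/ 3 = 4.67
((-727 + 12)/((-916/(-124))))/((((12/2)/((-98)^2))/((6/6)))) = -106436330/687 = -154929.16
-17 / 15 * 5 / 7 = -17 / 21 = -0.81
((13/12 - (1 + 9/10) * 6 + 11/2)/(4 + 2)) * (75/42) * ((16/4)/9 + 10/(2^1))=-10115/1296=-7.80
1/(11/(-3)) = -3/11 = -0.27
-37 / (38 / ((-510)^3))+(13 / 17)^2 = 129160184.80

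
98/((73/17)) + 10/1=2396/73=32.82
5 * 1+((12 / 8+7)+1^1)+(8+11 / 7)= 337 / 14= 24.07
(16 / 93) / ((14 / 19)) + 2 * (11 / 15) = 5534 / 3255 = 1.70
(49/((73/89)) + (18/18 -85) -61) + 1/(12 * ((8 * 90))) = -53775287/630720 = -85.26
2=2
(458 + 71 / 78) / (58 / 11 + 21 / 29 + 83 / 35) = 399651175 / 7287696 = 54.84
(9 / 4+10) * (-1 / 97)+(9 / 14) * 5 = 3.09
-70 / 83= -0.84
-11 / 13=-0.85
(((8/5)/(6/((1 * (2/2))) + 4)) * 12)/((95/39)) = 1872/2375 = 0.79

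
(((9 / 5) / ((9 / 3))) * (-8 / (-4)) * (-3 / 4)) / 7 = -9 / 70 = -0.13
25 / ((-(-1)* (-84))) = -25 / 84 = -0.30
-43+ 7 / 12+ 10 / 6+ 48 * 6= 989 / 4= 247.25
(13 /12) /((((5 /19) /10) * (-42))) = -247 /252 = -0.98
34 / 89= 0.38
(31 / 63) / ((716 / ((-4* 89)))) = -2759 / 11277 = -0.24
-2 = -2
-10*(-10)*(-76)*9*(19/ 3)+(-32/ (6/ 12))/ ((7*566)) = -858169232/ 1981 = -433200.02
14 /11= 1.27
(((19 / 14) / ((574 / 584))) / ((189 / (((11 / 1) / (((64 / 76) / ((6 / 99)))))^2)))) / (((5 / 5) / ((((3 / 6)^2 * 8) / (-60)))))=-500707 / 3280616640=-0.00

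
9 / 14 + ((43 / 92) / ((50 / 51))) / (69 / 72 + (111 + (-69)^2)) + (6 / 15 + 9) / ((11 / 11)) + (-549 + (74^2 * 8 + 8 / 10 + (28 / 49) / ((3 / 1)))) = 17458634195339 / 403480950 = 43270.03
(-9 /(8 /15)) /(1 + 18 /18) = -135 /16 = -8.44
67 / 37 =1.81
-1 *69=-69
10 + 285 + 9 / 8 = 2369 / 8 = 296.12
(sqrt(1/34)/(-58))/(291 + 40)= -sqrt(34)/652732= -0.00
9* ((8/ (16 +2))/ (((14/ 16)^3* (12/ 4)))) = 2048/ 1029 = 1.99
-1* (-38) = 38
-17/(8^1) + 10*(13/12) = 209/24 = 8.71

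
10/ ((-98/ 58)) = -290/ 49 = -5.92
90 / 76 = 45 / 38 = 1.18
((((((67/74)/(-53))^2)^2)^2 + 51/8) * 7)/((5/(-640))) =-2498267531703281128329088295431/437371766754775610268792962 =-5712.00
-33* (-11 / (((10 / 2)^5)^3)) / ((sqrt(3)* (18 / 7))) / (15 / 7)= 5929* sqrt(3) / 8239746093750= 0.00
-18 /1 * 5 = -90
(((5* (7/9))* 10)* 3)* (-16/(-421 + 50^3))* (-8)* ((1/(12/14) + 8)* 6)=352000/53391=6.59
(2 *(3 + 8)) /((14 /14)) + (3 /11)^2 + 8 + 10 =4849 /121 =40.07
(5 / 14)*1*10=25 / 7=3.57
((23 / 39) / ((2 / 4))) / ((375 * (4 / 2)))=23 / 14625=0.00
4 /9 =0.44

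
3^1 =3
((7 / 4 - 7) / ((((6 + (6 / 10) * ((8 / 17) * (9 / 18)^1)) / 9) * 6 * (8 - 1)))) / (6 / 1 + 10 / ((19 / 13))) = -1615 / 113216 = -0.01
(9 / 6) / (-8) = -0.19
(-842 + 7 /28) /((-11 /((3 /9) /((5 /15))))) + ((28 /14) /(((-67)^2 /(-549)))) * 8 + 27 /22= 1360943 /17956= 75.79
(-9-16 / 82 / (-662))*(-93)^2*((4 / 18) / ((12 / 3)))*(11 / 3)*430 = -277584153275 / 40713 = -6818071.70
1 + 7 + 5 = 13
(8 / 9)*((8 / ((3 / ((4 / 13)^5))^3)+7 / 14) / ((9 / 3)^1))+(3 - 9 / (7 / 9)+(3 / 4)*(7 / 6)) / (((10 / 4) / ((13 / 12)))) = -66595354881606858331933 / 20896128964072410637680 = -3.19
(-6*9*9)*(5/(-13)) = 2430/13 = 186.92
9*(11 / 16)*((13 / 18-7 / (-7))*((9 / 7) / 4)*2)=3069 / 448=6.85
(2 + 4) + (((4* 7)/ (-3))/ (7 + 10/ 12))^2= 16390/ 2209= 7.42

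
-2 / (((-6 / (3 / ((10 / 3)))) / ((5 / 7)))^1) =3 / 14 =0.21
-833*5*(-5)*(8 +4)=249900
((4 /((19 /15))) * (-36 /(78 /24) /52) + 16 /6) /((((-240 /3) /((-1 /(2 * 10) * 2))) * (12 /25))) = 2401 /462384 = 0.01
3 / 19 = 0.16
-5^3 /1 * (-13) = 1625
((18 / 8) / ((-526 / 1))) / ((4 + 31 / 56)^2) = -392 / 1900175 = -0.00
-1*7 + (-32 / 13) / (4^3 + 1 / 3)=-17659 / 2509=-7.04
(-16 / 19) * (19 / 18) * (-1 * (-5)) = -40 / 9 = -4.44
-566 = -566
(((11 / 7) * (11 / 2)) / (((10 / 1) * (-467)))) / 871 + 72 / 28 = 146432399 / 56945980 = 2.57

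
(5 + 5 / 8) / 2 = 45 / 16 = 2.81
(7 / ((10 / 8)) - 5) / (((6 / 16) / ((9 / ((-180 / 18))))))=-36 / 25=-1.44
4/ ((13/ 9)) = 36/ 13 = 2.77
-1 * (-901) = 901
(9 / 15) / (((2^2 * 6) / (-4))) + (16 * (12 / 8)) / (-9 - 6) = -17 / 10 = -1.70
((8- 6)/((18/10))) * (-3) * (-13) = 130/3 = 43.33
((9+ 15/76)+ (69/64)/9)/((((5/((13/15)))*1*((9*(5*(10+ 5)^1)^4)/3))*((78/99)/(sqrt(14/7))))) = 373879*sqrt(2)/17313750000000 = 0.00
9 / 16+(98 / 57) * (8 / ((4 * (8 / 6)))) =955 / 304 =3.14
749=749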